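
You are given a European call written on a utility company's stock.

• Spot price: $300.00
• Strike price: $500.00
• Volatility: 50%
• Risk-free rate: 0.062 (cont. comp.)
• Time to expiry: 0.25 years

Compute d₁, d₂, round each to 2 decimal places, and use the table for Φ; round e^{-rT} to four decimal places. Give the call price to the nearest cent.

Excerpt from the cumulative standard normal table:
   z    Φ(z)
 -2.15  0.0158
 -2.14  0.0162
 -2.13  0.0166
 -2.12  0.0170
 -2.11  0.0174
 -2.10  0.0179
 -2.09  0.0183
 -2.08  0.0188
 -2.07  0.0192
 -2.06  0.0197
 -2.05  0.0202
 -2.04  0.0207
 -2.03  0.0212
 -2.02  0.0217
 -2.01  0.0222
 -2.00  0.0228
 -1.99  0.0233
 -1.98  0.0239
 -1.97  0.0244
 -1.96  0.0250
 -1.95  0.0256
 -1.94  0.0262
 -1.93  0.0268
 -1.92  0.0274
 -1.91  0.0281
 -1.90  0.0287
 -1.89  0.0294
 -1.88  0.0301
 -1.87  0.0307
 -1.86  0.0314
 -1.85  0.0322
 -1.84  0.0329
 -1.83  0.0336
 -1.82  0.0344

T = 0.25;  σ√T = 0.2500
ln(S/K) + (r + σ²/2)T = ln(300/500) + (0.062 + 0.5²/2)·0.25 = -0.5108 + 0.0467 = -0.4641
d₁ = -0.4641 / 0.2500 = -1.8563 which rounds to -1.86
d₂ = d₁ − σ√T = -1.8563 − 0.2500 = -2.1063 which rounds to -2.11
e^(−rT) = e^(−0.062·0.25) = 0.9846
C = 300·N(-1.86) − 500·0.9846·N(-2.11) = 300·0.0314 − 500·0.9846·0.0174 = 9.4200 − 8.5660 = 0.8540

$0.85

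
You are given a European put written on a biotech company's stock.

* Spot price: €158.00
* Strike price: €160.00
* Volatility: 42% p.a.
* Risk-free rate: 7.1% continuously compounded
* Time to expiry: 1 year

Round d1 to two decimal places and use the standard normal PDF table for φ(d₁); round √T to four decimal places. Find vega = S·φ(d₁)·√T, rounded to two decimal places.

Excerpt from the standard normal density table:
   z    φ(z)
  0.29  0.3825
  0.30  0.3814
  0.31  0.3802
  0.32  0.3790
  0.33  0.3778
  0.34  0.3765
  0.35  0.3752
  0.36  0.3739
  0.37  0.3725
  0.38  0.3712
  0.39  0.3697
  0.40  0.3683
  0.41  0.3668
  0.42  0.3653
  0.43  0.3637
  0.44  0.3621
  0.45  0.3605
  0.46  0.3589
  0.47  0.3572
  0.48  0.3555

59.28

σ√T = 0.42·√1 = 0.4200
ln(S/K) + (r + σ²/2)T = ln(158/160) + (0.071 + 0.42²/2)·1 = -0.0126 + 0.1592 = 0.1466
d₁ = 0.1466 / 0.4200 = 0.3491 which rounds to 0.35
√T = √1 = 1.0000
φ(d₁) = φ(0.35) = 0.3752
vega = S·φ(d₁)·√T = 158·0.3752·1.0000 = 59.2816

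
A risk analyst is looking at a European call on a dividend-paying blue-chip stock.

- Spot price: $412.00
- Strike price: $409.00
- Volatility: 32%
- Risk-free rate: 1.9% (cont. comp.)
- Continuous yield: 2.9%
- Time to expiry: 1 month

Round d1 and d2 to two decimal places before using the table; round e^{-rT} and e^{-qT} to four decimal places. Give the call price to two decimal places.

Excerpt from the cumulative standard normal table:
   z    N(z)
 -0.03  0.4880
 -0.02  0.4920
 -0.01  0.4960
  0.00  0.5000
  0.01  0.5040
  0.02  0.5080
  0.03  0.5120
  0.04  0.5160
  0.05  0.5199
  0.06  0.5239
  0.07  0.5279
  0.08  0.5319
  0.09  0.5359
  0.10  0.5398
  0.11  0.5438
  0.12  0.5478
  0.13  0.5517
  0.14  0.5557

$17.71

σ√T = 0.32 × 0.2887 = 0.0924
ln(S/K) + (r − q + σ²/2)T = ln(412/409) + (0.019 − 0.029 + 0.32²/2)·0.08333 = 0.0073 + 0.0034 = 0.0107
d₁ = 0.0107 / 0.0924 = 0.1163 → 0.12
d₂ = d₁ − σ√T = 0.1163 − 0.0924 = 0.0239 → 0.02
e^(−qT) = e^(−0.029·0.08333) = 0.9976;  e^(−rT) = e^(−0.019·0.08333) = 0.9984
N(d₁) = N(0.12) = 0.5478;  N(d₂) = N(0.02) = 0.5080
C = 412·0.9976·0.5478 − 409·0.9984·0.5080 = 225.1519 − 207.4396 = 17.7124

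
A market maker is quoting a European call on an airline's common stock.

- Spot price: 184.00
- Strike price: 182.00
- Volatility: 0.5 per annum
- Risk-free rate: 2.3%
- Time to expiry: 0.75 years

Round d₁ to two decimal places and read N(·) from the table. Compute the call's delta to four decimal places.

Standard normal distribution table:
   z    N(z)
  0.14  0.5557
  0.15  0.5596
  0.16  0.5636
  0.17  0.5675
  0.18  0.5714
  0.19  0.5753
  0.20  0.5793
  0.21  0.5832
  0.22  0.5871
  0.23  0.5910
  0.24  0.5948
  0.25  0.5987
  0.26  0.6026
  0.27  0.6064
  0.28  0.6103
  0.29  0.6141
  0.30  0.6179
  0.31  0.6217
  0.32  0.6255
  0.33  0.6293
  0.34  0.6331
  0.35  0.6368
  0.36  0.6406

0.6103

σ√T = 0.5·√0.75 = 0.4330
d₁ = [ln(184/182) + (0.023 + 0.5²/2)·0.75] / 0.4330 = [0.0109 + 0.1110] / 0.4330 = 0.2816 which rounds to 0.28
N(d₁) = N(0.28) = 0.6103
Δ_call = N(d₁) = 0.6103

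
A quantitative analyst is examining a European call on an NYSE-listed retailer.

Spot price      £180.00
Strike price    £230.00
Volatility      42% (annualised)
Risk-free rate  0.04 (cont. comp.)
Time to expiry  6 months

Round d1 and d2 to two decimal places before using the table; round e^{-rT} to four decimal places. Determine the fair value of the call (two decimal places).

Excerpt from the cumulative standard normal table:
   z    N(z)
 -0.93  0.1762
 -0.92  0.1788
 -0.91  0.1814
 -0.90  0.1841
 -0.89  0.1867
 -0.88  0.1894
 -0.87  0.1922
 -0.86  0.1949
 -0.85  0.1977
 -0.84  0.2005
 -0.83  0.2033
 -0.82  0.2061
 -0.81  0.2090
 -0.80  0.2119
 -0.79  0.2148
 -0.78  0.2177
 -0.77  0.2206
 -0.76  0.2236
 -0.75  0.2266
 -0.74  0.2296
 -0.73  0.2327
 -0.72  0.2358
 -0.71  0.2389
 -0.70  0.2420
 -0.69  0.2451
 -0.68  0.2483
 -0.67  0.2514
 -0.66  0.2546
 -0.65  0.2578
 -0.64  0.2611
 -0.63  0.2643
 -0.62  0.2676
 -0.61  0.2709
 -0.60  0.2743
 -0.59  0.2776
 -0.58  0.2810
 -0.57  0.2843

T = 0.5;  σ√T = 0.2970
d₁ = [ln(180/230) + (0.04 + ½·0.42²)·0.5] / (σ√T) = (-0.2451 + 0.0641) / 0.2970 = -0.6095 ⇒ -0.61
d₂ = -0.6095 − 0.2970 = -0.9065 ⇒ -0.91
e^(−rT) = e^(−0.04·0.5) = 0.9802
N(d₁) = N(-0.61) = 0.2709;  N(d₂) = N(-0.91) = 0.1814
C = 180·0.2709 − 230·0.9802·0.1814 = 48.7620 − 40.8959 = 7.8661

£7.87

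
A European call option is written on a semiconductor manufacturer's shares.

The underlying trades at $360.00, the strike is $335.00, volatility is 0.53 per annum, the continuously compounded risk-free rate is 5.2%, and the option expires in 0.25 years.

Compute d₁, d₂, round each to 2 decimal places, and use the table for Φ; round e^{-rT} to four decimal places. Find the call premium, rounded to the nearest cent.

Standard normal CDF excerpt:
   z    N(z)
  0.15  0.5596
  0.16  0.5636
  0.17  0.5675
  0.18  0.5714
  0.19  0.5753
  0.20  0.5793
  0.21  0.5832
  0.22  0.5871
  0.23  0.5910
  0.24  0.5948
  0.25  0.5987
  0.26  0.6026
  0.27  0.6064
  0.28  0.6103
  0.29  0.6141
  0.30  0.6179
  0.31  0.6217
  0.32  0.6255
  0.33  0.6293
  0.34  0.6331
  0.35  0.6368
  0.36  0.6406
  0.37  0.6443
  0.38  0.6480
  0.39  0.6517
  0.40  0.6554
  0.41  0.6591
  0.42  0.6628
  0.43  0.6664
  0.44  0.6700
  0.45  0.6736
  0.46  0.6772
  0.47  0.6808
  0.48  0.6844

$52.26

σ√T = 0.53 × 0.5000 = 0.2650
ln(S/K) + (r + σ²/2)T = ln(360/335) + (0.052 + 0.53²/2)·0.25 = 0.0720 + 0.0481 = 0.1201
d₁ = 0.1201 / 0.2650 = 0.4532 ≈ 0.45
d₂ = d₁ − σ√T = 0.4532 − 0.2650 = 0.1882 ≈ 0.19
exp(−rT) = exp(−0.052·0.25) = 0.9871
N(d₁) = N(0.45) = 0.6736;  N(d₂) = N(0.19) = 0.5753
C = 360·0.6736 − 335·0.9871·0.5753 = 242.4960 − 190.2393 = 52.2567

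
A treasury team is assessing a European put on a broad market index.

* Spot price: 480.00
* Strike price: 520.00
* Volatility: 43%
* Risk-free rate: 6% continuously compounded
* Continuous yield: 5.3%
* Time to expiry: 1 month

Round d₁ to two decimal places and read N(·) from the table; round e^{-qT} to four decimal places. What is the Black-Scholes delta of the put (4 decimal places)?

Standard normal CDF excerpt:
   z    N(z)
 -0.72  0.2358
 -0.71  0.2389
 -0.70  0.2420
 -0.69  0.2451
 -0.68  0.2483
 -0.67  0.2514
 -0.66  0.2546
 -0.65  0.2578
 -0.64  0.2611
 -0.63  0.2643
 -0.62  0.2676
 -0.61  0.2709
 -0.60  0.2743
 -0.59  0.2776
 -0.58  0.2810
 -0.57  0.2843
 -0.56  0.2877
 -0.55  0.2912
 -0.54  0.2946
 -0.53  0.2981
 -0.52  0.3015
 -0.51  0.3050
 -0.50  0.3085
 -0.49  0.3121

-0.7158

T = 0.08333;  σ√T = 0.1241
d₁ = [ln(480/520) + (0.06 − 0.053 + ½·0.43²)·0.08333] / (σ√T) = (-0.0800 + 0.0083) / 0.1241 = -0.5781 → -0.58
N(d₁) = N(-0.58) = 0.2810
Δ_put = e^(−qT)·(N(d₁) − 1) = 0.9956·(0.2810 − 1) = -0.7158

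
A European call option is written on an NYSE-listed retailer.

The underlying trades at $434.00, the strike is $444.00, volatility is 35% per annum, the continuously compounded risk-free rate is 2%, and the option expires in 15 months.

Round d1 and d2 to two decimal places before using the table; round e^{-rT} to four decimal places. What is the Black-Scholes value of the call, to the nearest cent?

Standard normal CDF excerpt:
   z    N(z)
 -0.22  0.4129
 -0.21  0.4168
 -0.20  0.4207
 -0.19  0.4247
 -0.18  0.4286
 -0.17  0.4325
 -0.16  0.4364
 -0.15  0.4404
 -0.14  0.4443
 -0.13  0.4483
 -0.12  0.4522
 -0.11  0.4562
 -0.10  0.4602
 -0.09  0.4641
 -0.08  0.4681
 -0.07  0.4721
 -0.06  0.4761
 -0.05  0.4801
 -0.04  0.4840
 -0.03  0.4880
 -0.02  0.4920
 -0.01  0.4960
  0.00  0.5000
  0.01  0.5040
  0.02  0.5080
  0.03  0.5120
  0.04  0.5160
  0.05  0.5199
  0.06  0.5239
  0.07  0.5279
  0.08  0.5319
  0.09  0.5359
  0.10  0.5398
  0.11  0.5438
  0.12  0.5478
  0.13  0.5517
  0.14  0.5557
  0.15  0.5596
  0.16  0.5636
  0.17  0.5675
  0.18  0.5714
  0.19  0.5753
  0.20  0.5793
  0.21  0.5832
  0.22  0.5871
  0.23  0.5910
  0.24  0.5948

$67.51

σ√T = 0.35·√1.25 = 0.3913
d₁ = [ln(434/444) + (0.02 + 0.35²/2)·1.25] / 0.3913 = [-0.0228 + 0.1016] / 0.3913 = 0.2013 → 0.20
d₂ = d₁ − σ√T = 0.2013 − 0.3913 = -0.1900 → -0.19
exp(−rT) = exp(−0.02·1.25) = 0.9753
C = 434·N(0.20) − 444·0.9753·N(-0.19) = 434·0.5793 − 444·0.9753·0.4247 = 251.4162 − 183.9092 = 67.5070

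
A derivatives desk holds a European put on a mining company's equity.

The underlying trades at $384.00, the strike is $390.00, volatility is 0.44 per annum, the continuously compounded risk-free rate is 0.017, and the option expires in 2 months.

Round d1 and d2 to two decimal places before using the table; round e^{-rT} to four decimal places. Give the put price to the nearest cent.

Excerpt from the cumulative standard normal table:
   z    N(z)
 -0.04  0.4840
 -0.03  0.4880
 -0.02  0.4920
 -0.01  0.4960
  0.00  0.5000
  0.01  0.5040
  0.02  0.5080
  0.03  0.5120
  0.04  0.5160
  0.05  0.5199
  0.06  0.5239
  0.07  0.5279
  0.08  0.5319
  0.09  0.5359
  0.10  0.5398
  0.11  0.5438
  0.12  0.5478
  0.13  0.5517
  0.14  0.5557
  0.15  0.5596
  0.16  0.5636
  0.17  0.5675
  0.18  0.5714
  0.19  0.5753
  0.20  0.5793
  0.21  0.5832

$30.26

σ√T = 0.44 × 0.4082 = 0.1796
d₁ = [ln(384/390) + (0.017 + ½·0.44²)·0.1667] / (σ√T) = (-0.0155 + 0.0190) / 0.1796 = 0.0193 → 0.02
d₂ = 0.0193 − 0.1796 = -0.1604 → -0.16
exp(−rT) = exp(−0.017·0.1667) = 0.9972
N(−d₂) = N(0.16) = 0.5636;  N(−d₁) = N(-0.02) = 0.4920
P = 390·0.9972·0.5636 − 384·0.4920 = 219.1885 − 188.9280 = 30.2605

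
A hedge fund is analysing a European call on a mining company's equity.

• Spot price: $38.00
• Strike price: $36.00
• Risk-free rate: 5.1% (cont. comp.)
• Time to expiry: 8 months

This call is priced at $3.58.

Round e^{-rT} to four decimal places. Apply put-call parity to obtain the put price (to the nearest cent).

exp(−rT) = exp(−0.051·0.6667) = 0.9666
Put-call parity: C − P = S − K·e^(−rT) = 38 − 36·0.9666 = 38 − 34.7976 = 3.2024
P = C − (C − P) = 3.58 − (3.2024) = 0.3776

$0.38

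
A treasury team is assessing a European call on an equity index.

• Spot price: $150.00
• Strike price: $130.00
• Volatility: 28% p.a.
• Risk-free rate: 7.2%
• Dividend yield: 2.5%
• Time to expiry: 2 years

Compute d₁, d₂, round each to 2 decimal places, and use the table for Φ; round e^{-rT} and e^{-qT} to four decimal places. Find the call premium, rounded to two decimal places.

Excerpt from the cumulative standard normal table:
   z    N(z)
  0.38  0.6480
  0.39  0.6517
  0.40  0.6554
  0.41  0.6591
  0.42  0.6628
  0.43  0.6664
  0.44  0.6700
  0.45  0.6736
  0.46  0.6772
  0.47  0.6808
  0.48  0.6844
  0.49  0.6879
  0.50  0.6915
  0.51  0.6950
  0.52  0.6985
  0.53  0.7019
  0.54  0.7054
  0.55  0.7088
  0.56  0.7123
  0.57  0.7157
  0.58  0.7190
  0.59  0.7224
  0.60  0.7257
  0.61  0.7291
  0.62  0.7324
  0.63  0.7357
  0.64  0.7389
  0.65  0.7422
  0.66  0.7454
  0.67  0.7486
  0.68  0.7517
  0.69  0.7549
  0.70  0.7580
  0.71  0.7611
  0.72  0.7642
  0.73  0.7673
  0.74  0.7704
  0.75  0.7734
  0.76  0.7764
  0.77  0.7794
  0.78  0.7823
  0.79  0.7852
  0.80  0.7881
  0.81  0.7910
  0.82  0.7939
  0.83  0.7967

$38.67

σ√T = 0.28 × 1.4142 = 0.3960
d₁ = [ln(150/130) + (0.072 − 0.025 + ½·0.28²)·2] / (σ√T) = (0.1431 + 0.1724) / 0.3960 = 0.7968 ⇒ 0.80
d₂ = 0.7968 − 0.3960 = 0.4008 ⇒ 0.40
exp(−qT) = exp(−0.025·2) = 0.9512;  exp(−rT) = exp(−0.072·2) = 0.8659
N(d₁) = N(0.80) = 0.7881;  N(d₂) = N(0.40) = 0.6554
C = 150·0.9512·0.7881 − 130·0.8659·0.6554 = 112.4461 − 73.7764 = 38.6697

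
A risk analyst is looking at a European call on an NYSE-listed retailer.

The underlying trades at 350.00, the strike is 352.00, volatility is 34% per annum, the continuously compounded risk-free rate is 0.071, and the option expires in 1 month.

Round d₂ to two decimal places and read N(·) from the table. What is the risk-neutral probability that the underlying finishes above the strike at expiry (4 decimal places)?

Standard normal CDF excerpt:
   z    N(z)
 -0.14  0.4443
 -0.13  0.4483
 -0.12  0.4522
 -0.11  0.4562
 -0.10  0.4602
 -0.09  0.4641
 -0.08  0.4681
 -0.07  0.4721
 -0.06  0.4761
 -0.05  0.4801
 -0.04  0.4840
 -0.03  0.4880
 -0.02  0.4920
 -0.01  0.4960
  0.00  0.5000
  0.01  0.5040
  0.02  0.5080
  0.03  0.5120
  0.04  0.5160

0.4801

σ√T = 0.34 × 0.2887 = 0.0981
d₁ = [ln(350/352) + (0.071 + 0.34²/2)·0.08333] / 0.0981 = [-0.0057 + 0.0107] / 0.0981 = 0.0513 which rounds to 0.05
d₂ = d₁ − σ√T = 0.0513 − 0.0981 = -0.0468 which rounds to -0.05
Pr(exercise) under Q = N(d₂) = 0.4801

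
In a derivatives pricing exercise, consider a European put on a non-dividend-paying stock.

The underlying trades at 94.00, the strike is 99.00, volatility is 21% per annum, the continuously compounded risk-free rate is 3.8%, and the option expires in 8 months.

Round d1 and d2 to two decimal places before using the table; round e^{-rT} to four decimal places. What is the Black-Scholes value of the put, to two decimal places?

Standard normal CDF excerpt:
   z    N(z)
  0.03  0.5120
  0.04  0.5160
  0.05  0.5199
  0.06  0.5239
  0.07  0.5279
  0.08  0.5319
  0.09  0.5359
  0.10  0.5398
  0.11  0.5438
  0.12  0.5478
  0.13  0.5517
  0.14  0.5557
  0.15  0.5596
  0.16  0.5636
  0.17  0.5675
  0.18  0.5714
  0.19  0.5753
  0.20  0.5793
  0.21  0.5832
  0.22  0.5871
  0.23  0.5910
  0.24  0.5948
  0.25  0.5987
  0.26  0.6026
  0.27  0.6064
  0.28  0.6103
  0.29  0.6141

7.79

σ√T = 0.21 × 0.8165 = 0.1715
d₁ = [ln(94/99) + (0.038 + 0.21²/2)·0.6667] / 0.1715 = [-0.0518 + 0.0400] / 0.1715 = -0.0688 ⇒ -0.07
d₂ = d₁ − σ√T = -0.0688 − 0.1715 = -0.2402 ⇒ -0.24
exp(−rT) = exp(−0.038·0.6667) = 0.9750
N(−d₂) = N(0.24) = 0.5948;  N(−d₁) = N(0.07) = 0.5279
P = 99·0.9750·0.5948 − 94·0.5279 = 57.4131 − 49.6226 = 7.7905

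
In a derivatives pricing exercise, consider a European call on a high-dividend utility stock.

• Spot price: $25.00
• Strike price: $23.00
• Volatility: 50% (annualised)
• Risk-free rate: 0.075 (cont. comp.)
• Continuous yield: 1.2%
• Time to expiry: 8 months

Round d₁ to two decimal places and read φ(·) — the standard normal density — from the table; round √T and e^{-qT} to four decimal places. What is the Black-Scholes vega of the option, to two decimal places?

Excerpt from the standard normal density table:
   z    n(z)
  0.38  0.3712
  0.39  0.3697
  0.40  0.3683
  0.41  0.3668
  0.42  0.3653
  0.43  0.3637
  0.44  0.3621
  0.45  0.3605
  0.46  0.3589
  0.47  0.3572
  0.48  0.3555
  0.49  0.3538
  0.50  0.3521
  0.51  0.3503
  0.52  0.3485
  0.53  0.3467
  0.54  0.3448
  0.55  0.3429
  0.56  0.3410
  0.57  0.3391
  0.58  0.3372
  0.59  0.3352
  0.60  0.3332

7.09

σ√T = 0.5·√0.6667 = 0.4082
d₁ = [ln(25/23) + (0.075 − 0.012 + 0.5²/2)·0.6667] / 0.4082 = [0.0834 + 0.1253] / 0.4082 = 0.5112 → 0.51
√T = √0.6667 = 0.8165
φ(d₁) = φ(0.51) = 0.3503
e^(−qT) = e^(−0.012·0.6667) = 0.9920
vega = S·e^(−qT)·φ(d₁)·√T = 25·0.9920·0.3503·0.8165 = 7.0933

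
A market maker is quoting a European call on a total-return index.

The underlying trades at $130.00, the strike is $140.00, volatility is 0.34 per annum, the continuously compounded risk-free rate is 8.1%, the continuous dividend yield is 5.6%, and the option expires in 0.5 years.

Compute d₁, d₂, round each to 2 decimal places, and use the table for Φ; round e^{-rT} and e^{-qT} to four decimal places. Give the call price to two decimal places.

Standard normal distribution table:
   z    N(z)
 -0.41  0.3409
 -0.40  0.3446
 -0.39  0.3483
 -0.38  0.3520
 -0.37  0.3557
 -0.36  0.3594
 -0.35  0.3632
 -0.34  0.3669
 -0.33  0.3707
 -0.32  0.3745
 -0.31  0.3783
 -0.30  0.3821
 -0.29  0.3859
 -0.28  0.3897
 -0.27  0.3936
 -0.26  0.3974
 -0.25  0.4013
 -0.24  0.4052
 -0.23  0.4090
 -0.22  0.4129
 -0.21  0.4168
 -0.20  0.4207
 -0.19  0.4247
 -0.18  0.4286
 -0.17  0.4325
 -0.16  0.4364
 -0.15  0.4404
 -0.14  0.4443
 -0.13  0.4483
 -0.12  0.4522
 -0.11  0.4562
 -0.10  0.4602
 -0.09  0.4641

$8.84

σ√T = 0.34 × 0.7071 = 0.2404
d₁ = [ln(130/140) + (0.081 − 0.056 + 0.34²/2)·0.5] / 0.2404 = [-0.0741 + 0.0414] / 0.2404 = -0.1360 which rounds to -0.14
d₂ = d₁ − σ√T = -0.1360 − 0.2404 = -0.3765 which rounds to -0.38
e^(−qT) = e^(−0.056·0.5) = 0.9724;  e^(−rT) = e^(−0.081·0.5) = 0.9603
N(d₁) = N(-0.14) = 0.4443;  N(d₂) = N(-0.38) = 0.3520
C = 130·0.9724·0.4443 − 140·0.9603·0.3520 = 56.1649 − 47.3236 = 8.8413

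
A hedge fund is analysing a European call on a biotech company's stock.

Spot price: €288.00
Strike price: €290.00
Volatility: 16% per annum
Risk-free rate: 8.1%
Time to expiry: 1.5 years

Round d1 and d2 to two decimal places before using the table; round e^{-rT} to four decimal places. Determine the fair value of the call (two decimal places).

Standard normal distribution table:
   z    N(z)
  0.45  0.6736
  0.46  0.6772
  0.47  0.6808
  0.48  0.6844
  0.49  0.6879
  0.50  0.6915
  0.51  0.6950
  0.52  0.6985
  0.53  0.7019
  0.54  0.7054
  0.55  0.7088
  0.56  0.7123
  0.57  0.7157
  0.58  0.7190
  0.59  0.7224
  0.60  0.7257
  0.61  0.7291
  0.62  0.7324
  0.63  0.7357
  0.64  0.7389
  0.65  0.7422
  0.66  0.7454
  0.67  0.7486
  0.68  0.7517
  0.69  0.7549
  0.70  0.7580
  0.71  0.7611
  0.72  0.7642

€39.82

T = 1.5;  σ√T = 0.1960
d₁ = [ln(288/290) + (0.081 + ½·0.16²)·1.5] / (σ√T) = (-0.0069 + 0.1407) / 0.1960 = 0.6827 ≈ 0.68
d₂ = 0.6827 − 0.1960 = 0.4867 ≈ 0.49
exp(−rT) = exp(−0.081·1.5) = 0.8856
N(d₁) = N(0.68) = 0.7517;  N(d₂) = N(0.49) = 0.6879
C = 288·0.7517 − 290·0.8856·0.6879 = 216.4896 − 176.6692 = 39.8204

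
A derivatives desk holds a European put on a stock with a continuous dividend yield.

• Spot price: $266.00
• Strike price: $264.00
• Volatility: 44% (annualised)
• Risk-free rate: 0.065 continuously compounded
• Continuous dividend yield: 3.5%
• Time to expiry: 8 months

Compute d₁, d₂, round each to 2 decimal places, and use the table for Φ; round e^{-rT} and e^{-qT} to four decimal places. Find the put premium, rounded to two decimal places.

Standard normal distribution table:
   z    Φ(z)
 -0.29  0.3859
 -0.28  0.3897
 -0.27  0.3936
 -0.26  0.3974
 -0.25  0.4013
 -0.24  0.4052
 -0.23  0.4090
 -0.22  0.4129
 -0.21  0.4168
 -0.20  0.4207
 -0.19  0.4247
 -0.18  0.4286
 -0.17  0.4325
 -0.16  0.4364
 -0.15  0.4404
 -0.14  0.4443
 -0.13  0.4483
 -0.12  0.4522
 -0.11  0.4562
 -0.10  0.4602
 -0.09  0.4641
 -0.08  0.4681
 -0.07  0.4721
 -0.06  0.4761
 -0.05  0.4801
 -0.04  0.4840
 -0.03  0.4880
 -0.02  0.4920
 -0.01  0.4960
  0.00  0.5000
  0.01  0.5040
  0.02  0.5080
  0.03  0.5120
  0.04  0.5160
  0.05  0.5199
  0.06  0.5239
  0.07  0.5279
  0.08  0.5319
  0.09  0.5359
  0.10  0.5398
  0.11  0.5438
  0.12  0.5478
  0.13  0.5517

$33.20

σ√T = 0.44 × 0.8165 = 0.3593
ln(S/K) + (r − q + σ²/2)T = ln(266/264) + (0.065 − 0.035 + 0.44²/2)·0.6667 = 0.0075 + 0.0845 = 0.0921
d₁ = 0.0921 / 0.3593 = 0.2563 which rounds to 0.26
d₂ = d₁ − σ√T = 0.2563 − 0.3593 = -0.1030 which rounds to -0.10
e^(−qT) = e^(−0.035·0.6667) = 0.9769;  e^(−rT) = e^(−0.065·0.6667) = 0.9576
N(−d₂) = N(0.10) = 0.5398;  N(−d₁) = N(-0.26) = 0.3974
P = 264·0.9576·0.5398 − 266·0.9769·0.3974 = 136.4649 − 103.2665 = 33.1984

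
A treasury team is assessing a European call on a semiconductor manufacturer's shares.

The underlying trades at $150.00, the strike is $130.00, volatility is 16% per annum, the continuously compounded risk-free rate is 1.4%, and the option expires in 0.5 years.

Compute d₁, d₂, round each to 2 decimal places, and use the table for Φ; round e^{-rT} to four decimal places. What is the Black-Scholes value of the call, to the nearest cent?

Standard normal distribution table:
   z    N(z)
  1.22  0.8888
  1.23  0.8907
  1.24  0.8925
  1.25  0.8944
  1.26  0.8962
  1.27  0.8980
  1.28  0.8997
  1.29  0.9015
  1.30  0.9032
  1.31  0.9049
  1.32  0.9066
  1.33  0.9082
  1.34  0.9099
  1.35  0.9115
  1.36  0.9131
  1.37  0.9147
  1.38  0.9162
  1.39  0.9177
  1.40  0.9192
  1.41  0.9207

T = 0.5;  σ√T = 0.1131
d₁ = [ln(150/130) + (0.014 + 0.16²/2)·0.5] / 0.1131 = [0.1431 + 0.0134] / 0.1131 = 1.3833 which rounds to 1.38
d₂ = d₁ − σ√T = 1.3833 − 0.1131 = 1.2701 which rounds to 1.27
exp(−rT) = exp(−0.014·0.5) = 0.9930
C = 150·N(1.38) − 130·0.9930·N(1.27) = 150·0.9162 − 130·0.9930·0.8980 = 137.4300 − 115.9228 = 21.5072

$21.51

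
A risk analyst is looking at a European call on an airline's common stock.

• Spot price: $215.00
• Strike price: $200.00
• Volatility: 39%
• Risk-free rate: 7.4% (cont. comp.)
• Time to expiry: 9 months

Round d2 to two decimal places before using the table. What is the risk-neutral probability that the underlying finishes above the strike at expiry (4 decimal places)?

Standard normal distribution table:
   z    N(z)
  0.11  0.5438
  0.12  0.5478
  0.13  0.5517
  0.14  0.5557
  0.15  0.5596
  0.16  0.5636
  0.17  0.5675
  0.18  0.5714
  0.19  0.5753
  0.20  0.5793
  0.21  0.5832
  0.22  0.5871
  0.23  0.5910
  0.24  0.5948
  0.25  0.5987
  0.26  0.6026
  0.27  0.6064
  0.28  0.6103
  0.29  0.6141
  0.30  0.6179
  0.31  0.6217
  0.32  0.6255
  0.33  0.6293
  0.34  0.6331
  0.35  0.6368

0.5832

σ√T = 0.39·√0.75 = 0.3377
d₁ = [ln(215/200) + (0.074 + 0.39²/2)·0.75] / 0.3377 = [0.0723 + 0.1125] / 0.3377 = 0.5473 → 0.55
d₂ = d₁ − σ√T = 0.5473 − 0.3377 = 0.2096 → 0.21
Risk-neutral Pr[S_T > K] = N(d₂) = N(0.21) = 0.5832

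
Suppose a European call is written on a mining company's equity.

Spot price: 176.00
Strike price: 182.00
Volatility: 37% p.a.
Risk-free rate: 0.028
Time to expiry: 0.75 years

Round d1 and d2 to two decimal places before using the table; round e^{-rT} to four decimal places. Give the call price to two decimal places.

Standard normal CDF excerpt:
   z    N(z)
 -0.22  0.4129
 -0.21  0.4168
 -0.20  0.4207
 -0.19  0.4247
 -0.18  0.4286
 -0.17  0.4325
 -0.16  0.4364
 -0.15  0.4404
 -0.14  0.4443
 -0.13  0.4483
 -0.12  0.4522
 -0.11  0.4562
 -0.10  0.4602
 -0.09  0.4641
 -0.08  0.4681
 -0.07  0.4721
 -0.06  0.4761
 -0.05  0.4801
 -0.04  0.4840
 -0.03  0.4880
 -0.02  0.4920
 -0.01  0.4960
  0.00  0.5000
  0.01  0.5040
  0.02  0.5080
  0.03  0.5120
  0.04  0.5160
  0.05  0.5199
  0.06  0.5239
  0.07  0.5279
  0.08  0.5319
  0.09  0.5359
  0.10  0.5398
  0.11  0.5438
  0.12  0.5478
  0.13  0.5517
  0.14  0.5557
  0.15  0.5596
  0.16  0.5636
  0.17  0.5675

T = 0.75;  σ√T = 0.3204
d₁ = [ln(176/182) + (0.028 + 0.37²/2)·0.75] / 0.3204 = [-0.0335 + 0.0723] / 0.3204 = 0.1211 ⇒ 0.12
d₂ = d₁ − σ√T = 0.1211 − 0.3204 = -0.1993 ⇒ -0.20
exp(−rT) = exp(−0.028·0.75) = 0.9792
C = 176·N(0.12) − 182·0.9792·N(-0.20) = 176·0.5478 − 182·0.9792·0.4207 = 96.4128 − 74.9748 = 21.4380

21.44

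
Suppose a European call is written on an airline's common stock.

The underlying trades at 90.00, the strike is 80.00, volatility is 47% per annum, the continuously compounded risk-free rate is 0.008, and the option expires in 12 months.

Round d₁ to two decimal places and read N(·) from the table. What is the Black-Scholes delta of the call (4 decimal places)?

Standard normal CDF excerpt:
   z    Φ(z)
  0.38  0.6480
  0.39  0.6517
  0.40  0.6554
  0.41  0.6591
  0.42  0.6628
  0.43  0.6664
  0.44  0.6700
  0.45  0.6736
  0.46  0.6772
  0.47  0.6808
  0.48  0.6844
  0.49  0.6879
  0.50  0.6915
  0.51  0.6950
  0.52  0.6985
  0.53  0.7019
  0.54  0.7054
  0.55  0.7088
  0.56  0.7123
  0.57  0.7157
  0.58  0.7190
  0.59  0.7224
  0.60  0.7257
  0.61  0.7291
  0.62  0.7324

σ√T = 0.47·√1 = 0.4700
ln(S/K) + (r + σ²/2)T = ln(90/80) + (0.008 + 0.47²/2)·1 = 0.1178 + 0.1184 = 0.2362
d₁ = 0.2362 / 0.4700 = 0.5026 ⇒ 0.50
N(d₁) = N(0.50) = 0.6915
Δ_call = N(d₁) = 0.6915

0.6915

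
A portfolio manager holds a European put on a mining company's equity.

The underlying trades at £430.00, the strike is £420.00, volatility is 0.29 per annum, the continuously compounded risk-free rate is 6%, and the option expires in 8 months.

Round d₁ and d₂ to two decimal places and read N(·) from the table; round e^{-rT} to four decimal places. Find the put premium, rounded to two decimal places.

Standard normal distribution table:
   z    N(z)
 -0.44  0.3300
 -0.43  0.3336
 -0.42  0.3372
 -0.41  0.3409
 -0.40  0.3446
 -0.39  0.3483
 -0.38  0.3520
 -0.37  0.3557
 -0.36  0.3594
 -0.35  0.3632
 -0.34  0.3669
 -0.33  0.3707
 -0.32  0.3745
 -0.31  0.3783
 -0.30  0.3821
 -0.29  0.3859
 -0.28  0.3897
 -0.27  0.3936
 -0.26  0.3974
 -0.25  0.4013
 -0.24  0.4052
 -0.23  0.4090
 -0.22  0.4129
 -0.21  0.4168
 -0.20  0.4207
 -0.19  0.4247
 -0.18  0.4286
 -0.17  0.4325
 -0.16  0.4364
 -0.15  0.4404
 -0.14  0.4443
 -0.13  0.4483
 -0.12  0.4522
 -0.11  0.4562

T = 0.6667;  σ√T = 0.2368
ln(S/K) + (r + σ²/2)T = ln(430/420) + (0.06 + 0.29²/2)·0.6667 = 0.0235 + 0.0680 = 0.0916
d₁ = 0.0916 / 0.2368 = 0.3867 which rounds to 0.39
d₂ = d₁ − σ√T = 0.3867 − 0.2368 = 0.1499 which rounds to 0.15
e^(−rT) = e^(−0.06·0.6667) = 0.9608
N(−d₂) = N(-0.15) = 0.4404;  N(−d₁) = N(-0.39) = 0.3483
P = 420·0.9608·0.4404 − 430·0.3483 = 177.7173 − 149.7690 = 27.9483

£27.95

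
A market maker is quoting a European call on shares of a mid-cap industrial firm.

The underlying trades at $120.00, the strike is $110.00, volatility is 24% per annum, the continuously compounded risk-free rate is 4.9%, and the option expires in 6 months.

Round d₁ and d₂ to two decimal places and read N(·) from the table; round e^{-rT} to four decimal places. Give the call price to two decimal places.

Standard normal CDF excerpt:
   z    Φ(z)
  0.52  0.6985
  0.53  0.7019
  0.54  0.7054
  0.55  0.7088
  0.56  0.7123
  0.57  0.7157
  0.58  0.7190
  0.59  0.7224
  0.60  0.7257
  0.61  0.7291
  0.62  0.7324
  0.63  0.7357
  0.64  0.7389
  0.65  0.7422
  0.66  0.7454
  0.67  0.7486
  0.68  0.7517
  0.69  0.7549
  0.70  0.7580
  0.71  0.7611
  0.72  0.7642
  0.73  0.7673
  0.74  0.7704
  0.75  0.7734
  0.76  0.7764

σ√T = 0.24·√0.5 = 0.1697
d₁ = [ln(120/110) + (0.049 + ½·0.24²)·0.5] / (σ√T) = (0.0870 + 0.0389) / 0.1697 = 0.7419 which rounds to 0.74
d₂ = 0.7419 − 0.1697 = 0.5722 which rounds to 0.57
e^(−rT) = e^(−0.049·0.5) = 0.9758
N(d₁) = N(0.74) = 0.7704;  N(d₂) = N(0.57) = 0.7157
C = 120·0.7704 − 110·0.9758·0.7157 = 92.4480 − 76.8218 = 15.6262

$15.63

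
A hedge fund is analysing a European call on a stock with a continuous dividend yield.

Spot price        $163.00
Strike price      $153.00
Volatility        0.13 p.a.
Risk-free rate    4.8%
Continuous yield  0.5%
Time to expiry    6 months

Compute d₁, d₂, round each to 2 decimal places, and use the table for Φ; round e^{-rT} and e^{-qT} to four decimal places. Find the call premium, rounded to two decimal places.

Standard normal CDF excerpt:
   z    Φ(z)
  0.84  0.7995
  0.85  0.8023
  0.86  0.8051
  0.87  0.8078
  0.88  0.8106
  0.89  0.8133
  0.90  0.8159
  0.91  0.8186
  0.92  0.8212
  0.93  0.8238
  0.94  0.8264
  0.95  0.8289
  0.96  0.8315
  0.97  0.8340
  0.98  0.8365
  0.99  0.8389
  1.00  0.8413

$14.52

σ√T = 0.13·√0.5 = 0.0919
d₁ = [ln(163/153) + (0.048 − 0.005 + 0.13²/2)·0.5] / 0.0919 = [0.0633 + 0.0257] / 0.0919 = 0.9686 ≈ 0.97
d₂ = d₁ − σ√T = 0.9686 − 0.0919 = 0.8767 ≈ 0.88
e^(−qT) = e^(−0.005·0.5) = 0.9975;  e^(−rT) = e^(−0.048·0.5) = 0.9763
C = 163·0.9975·N(0.97) − 153·0.9763·N(0.88) = 163·0.9975·0.8340 − 153·0.9763·0.8106 = 135.6021 − 121.0825 = 14.5197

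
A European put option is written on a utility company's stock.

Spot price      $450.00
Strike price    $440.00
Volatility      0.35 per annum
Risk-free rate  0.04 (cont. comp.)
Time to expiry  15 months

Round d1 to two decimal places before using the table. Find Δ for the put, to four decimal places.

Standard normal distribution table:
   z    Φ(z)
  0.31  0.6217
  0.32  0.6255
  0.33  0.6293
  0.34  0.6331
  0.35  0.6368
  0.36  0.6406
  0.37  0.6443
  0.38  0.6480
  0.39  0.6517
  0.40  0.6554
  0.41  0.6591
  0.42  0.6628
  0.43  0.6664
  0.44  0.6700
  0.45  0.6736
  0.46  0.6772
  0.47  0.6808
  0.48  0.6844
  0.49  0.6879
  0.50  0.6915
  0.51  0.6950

-0.3520

σ√T = 0.35·√1.25 = 0.3913
d₁ = [ln(450/440) + (0.04 + ½·0.35²)·1.25] / (σ√T) = (0.0225 + 0.1266) / 0.3913 = 0.3809 ⇒ 0.38
N(d₁) = N(0.38) = 0.6480
Δ_put = N(d₁) − 1 = 0.6480 − 1 = -0.3520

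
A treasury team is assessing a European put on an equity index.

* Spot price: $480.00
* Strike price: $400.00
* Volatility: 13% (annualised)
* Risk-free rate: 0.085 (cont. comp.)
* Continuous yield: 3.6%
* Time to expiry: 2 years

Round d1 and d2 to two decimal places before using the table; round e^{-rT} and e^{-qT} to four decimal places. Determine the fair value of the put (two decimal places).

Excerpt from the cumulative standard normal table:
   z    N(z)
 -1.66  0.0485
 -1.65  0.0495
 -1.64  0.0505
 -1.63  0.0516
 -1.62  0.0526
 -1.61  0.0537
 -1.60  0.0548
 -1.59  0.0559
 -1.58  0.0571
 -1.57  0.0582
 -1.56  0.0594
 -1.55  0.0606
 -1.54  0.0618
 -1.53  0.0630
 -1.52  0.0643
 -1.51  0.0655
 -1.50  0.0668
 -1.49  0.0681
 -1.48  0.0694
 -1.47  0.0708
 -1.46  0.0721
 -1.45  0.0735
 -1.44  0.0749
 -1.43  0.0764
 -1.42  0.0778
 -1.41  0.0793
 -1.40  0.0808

$2.29

σ√T = 0.13·√2 = 0.1838
ln(S/K) + (r − q + σ²/2)T = ln(480/400) + (0.085 − 0.036 + 0.13²/2)·2 = 0.1823 + 0.1149 = 0.2972
d₁ = 0.2972 / 0.1838 = 1.6167 ≈ 1.62
d₂ = d₁ − σ√T = 1.6167 − 0.1838 = 1.4328 ≈ 1.43
exp(−qT) = exp(−0.036·2) = 0.9305;  exp(−rT) = exp(−0.085·2) = 0.8437
N(−d₂) = N(-1.43) = 0.0764;  N(−d₁) = N(-1.62) = 0.0526
P = 400·0.8437·0.0764 − 480·0.9305·0.0526 = 25.7835 − 23.4933 = 2.2902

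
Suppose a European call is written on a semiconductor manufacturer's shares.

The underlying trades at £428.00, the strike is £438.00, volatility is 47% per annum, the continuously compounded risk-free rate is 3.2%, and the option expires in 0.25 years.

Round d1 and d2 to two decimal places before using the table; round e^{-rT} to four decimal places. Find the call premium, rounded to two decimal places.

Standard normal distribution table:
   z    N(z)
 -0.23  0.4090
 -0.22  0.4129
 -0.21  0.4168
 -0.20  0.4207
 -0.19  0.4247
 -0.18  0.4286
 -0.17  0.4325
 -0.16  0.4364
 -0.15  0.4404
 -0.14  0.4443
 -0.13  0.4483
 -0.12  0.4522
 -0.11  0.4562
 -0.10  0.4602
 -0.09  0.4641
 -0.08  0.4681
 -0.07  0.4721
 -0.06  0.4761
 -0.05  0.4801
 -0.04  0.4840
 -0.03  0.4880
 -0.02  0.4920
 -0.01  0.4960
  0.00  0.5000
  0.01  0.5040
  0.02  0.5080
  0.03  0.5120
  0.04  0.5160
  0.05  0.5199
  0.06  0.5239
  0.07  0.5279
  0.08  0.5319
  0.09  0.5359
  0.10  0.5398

£36.29

σ√T = 0.47 × 0.5000 = 0.2350
ln(S/K) + (r + σ²/2)T = ln(428/438) + (0.032 + 0.47²/2)·0.25 = -0.0231 + 0.0356 = 0.0125
d₁ = 0.0125 / 0.2350 = 0.0533 ≈ 0.05
d₂ = d₁ − σ√T = 0.0533 − 0.2350 = -0.1817 ≈ -0.18
exp(−rT) = exp(−0.032·0.25) = 0.9920
C = 428·N(0.05) − 438·0.9920·N(-0.18) = 428·0.5199 − 438·0.9920·0.4286 = 222.5172 − 186.2250 = 36.2922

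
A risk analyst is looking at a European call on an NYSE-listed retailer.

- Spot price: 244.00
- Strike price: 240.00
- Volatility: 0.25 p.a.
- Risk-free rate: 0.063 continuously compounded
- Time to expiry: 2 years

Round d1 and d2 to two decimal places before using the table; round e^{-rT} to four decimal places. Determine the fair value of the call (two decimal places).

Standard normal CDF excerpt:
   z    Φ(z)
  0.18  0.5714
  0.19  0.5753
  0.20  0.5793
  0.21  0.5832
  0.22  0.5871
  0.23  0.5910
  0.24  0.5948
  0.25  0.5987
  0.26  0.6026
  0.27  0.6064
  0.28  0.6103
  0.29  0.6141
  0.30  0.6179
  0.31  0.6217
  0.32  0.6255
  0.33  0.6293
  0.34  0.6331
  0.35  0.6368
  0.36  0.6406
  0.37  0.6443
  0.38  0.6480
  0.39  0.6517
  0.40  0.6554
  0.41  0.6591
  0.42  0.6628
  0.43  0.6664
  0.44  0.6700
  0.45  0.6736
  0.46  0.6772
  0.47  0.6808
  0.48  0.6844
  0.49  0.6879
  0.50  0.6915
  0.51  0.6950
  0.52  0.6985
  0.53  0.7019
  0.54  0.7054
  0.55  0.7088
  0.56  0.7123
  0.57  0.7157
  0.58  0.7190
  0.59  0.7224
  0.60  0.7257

50.39

T = 2;  σ√T = 0.3536
d₁ = [ln(244/240) + (0.063 + ½·0.25²)·2] / (σ√T) = (0.0165 + 0.1885) / 0.3536 = 0.5799 ≈ 0.58
d₂ = 0.5799 − 0.3536 = 0.2264 ≈ 0.23
exp(−rT) = exp(−0.063·2) = 0.8816
N(d₁) = N(0.58) = 0.7190;  N(d₂) = N(0.23) = 0.5910
C = 244·0.7190 − 240·0.8816·0.5910 = 175.4360 − 125.0461 = 50.3899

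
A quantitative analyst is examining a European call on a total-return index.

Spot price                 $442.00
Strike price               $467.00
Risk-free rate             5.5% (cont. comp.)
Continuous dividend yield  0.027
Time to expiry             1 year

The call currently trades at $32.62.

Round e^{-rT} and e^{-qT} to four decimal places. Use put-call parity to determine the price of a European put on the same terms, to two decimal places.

$44.39

exp(−qT) = exp(−0.027·1) = 0.9734;  exp(−rT) = exp(−0.055·1) = 0.9465
Put-call parity: C − P = S·e^(−qT) − K·e^(−rT) = 442·0.9734 − 467·0.9465 = 430.2428 − 442.0155 = -11.7727
P = C − (C − P) = 32.62 − (-11.7727) = 44.3927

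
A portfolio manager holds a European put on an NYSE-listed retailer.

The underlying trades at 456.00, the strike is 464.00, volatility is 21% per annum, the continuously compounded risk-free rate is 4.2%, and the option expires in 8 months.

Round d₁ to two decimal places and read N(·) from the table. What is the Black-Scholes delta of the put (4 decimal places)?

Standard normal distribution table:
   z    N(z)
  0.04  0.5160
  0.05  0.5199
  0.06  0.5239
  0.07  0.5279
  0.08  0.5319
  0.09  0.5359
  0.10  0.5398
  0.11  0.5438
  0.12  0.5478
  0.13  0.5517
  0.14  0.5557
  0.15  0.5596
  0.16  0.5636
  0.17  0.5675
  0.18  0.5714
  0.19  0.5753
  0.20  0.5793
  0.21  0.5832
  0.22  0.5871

σ√T = 0.21·√0.6667 = 0.1715
d₁ = [ln(456/464) + (0.042 + 0.21²/2)·0.6667] / 0.1715 = [-0.0174 + 0.0427] / 0.1715 = 0.1476 which rounds to 0.15
N(d₁) = N(0.15) = 0.5596
Δ_put = N(d₁) − 1 = 0.5596 − 1 = -0.4404

-0.4404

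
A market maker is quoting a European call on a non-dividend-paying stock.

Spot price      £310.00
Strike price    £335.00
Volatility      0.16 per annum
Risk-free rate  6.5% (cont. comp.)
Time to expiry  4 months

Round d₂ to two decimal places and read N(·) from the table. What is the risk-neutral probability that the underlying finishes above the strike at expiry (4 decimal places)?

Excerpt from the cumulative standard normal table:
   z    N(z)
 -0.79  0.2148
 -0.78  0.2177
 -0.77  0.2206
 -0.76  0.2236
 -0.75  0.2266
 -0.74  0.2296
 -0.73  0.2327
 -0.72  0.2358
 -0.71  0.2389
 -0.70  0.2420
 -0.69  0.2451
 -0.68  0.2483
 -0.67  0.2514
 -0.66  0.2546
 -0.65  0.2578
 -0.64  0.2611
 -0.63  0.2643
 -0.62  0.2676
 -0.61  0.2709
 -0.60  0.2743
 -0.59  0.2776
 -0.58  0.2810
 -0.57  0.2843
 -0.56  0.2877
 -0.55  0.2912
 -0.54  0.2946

σ√T = 0.16 × 0.5774 = 0.0924
d₁ = [ln(310/335) + (0.065 + 0.16²/2)·0.3333] / 0.0924 = [-0.0776 + 0.0259] / 0.0924 = -0.5589 which rounds to -0.56
d₂ = d₁ − σ√T = -0.5589 − 0.0924 = -0.6512 which rounds to -0.65
Risk-neutral Pr[S_T > K] = N(d₂) = N(-0.65) = 0.2578

0.2578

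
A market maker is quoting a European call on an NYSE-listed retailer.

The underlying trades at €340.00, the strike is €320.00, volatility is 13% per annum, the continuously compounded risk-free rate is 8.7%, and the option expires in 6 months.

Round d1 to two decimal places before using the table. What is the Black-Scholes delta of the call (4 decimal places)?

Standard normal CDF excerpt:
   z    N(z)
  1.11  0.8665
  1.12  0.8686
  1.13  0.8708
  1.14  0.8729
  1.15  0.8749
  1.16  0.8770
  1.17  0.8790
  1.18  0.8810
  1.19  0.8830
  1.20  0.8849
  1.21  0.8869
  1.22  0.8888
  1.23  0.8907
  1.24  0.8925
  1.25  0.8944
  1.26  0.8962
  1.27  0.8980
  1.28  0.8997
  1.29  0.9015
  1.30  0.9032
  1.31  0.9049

0.8810

σ√T = 0.13 × 0.7071 = 0.0919
d₁ = [ln(340/320) + (0.087 + 0.13²/2)·0.5] / 0.0919 = [0.0606 + 0.0477] / 0.0919 = 1.1787 ≈ 1.18
N(d₁) = N(1.18) = 0.8810
Δ_call = N(d₁) = 0.8810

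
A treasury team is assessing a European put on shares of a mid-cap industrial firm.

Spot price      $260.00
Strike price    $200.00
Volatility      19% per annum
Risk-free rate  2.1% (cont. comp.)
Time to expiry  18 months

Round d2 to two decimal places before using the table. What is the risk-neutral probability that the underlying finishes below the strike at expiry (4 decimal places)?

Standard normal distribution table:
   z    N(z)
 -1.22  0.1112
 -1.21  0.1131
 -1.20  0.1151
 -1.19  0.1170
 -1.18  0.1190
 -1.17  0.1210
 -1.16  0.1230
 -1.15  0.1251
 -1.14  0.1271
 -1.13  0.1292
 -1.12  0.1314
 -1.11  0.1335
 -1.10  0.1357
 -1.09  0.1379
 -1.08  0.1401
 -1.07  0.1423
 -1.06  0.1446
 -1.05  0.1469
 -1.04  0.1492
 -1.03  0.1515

σ√T = 0.19·√1.5 = 0.2327
d₁ = [ln(260/200) + (0.021 + 0.19²/2)·1.5] / 0.2327 = [0.2624 + 0.0586] / 0.2327 = 1.3792 → 1.38
d₂ = d₁ − σ√T = 1.3792 − 0.2327 = 1.1465 → 1.15
Pr(exercise) under Q = N(−d₂) = N(-1.15) = 0.1251

0.1251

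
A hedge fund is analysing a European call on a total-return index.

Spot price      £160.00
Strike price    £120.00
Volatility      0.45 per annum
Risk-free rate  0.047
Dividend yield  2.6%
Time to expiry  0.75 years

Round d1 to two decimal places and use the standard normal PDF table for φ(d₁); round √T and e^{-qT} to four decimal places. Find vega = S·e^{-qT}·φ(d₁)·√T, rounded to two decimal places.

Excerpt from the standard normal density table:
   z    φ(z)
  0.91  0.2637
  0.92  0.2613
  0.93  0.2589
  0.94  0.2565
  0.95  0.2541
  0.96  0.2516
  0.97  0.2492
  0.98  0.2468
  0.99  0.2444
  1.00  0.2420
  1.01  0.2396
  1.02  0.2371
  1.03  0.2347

σ√T = 0.45 × 0.8660 = 0.3897
d₁ = [ln(160/120) + (0.047 − 0.026 + 0.45²/2)·0.75] / 0.3897 = [0.2877 + 0.0917] / 0.3897 = 0.9735 which rounds to 0.97
√T = √0.75 = 0.8660
φ(d₁) = φ(0.97) = 0.2492
e^(−qT) = e^(−0.026·0.75) = 0.9807
vega = S·e^(−qT)·φ(d₁)·√T = 160·0.9807·0.2492·0.8660 = 33.8627

33.86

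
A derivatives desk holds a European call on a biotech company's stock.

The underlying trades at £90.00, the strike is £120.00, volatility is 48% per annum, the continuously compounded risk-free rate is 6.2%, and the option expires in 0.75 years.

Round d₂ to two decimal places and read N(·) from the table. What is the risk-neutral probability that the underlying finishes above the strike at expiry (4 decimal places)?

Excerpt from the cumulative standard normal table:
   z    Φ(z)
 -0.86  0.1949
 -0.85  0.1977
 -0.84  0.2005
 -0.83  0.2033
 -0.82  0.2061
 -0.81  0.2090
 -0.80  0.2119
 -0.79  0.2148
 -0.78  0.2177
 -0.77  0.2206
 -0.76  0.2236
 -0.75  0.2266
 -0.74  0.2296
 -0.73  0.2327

0.2148

σ√T = 0.48·√0.75 = 0.4157
ln(S/K) + (r + σ²/2)T = ln(90/120) + (0.062 + 0.48²/2)·0.75 = -0.2877 + 0.1329 = -0.1548
d₁ = -0.1548 / 0.4157 = -0.3723 ≈ -0.37
d₂ = d₁ − σ√T = -0.3723 − 0.4157 = -0.7880 ≈ -0.79
Pr(exercise) under Q = N(d₂) = 0.2148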